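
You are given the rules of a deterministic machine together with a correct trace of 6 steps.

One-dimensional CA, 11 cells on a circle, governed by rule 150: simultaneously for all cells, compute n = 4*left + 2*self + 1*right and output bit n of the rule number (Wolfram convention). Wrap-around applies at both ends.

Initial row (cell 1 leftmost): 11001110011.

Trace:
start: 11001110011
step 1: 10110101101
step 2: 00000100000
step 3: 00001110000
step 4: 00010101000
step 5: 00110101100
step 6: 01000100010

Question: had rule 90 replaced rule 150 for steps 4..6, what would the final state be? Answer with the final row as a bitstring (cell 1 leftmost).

(re-executing steps 4..6 under rule 90; state before step 4: 00001110000)
step 4: 00011011000
step 5: 00111011100
step 6: 01101010110

01101010110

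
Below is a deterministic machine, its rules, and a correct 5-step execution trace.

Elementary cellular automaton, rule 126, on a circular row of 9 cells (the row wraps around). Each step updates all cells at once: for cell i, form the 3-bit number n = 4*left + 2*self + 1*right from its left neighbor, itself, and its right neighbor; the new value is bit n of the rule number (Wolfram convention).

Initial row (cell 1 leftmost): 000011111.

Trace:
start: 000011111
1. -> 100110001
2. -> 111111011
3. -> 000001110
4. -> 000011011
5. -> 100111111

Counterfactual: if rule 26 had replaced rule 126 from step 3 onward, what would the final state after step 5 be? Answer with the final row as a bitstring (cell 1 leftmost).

100001000

(re-executing steps 3..5 under rule 26; state before step 3: 111111011)
3. -> 000000010
4. -> 000000101
5. -> 100001000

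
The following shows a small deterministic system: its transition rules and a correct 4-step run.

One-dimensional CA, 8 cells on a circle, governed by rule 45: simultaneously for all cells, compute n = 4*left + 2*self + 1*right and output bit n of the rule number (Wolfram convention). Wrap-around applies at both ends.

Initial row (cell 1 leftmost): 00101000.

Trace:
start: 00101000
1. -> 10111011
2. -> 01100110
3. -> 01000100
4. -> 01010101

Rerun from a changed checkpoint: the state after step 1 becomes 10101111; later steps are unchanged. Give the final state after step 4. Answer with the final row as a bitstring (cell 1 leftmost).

11011010

state after step 1 := 10101111
2. -> 01111000
3. -> 01000011
4. -> 11011010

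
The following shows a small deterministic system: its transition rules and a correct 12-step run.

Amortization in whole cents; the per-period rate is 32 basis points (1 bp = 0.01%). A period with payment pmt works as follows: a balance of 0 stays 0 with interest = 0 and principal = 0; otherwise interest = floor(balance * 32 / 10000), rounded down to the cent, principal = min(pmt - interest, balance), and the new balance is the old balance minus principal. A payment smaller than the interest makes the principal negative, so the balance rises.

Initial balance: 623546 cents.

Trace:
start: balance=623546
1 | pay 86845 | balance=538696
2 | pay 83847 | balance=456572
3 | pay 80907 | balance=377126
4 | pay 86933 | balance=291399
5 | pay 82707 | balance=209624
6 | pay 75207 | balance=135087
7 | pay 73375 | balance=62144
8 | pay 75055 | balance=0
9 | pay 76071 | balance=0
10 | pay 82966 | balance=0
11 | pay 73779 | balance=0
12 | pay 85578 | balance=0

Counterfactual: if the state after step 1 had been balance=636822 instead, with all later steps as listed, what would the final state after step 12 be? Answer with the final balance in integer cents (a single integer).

0

state after step 1 := balance=636822
2 | pay 83847 | balance=555012
3 | pay 80907 | balance=475881
4 | pay 86933 | balance=390470
5 | pay 82707 | balance=309012
6 | pay 75207 | balance=234793
7 | pay 73375 | balance=162169
8 | pay 75055 | balance=87632
9 | pay 76071 | balance=11841
10 | pay 82966 | balance=0
11 | pay 73779 | balance=0
12 | pay 85578 | balance=0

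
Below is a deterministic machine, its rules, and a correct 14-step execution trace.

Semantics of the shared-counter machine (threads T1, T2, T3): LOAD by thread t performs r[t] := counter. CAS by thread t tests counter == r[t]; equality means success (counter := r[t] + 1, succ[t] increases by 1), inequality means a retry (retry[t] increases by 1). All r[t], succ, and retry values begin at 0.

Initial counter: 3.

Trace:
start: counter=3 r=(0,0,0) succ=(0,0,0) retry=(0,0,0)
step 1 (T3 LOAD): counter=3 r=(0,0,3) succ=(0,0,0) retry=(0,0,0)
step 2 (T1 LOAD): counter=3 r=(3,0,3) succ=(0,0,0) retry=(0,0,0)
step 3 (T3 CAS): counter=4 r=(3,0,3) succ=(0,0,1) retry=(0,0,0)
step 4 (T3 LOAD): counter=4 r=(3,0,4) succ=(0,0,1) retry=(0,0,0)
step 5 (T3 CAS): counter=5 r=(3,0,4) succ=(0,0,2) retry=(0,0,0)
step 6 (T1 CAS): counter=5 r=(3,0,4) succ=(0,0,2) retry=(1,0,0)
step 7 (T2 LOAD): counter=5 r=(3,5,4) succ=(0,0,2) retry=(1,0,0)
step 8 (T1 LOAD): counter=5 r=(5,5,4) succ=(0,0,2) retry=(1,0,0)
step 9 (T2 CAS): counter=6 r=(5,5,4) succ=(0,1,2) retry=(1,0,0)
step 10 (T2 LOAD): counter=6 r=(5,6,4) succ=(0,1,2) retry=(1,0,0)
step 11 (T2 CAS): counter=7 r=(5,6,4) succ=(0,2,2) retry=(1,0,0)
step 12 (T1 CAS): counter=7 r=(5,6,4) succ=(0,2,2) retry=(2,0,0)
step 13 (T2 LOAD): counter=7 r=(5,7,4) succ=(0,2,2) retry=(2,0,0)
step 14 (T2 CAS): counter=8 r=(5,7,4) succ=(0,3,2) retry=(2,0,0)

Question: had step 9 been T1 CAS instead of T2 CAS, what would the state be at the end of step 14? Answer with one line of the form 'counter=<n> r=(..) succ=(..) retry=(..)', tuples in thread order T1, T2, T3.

(re-executing from step 9 with the substitution; state before step 9: counter=5 r=(5,5,4) succ=(0,0,2) retry=(1,0,0))
step 9 (T1 CAS): counter=6 r=(5,5,4) succ=(1,0,2) retry=(1,0,0)
step 10 (T2 LOAD): counter=6 r=(5,6,4) succ=(1,0,2) retry=(1,0,0)
step 11 (T2 CAS): counter=7 r=(5,6,4) succ=(1,1,2) retry=(1,0,0)
step 12 (T1 CAS): counter=7 r=(5,6,4) succ=(1,1,2) retry=(2,0,0)
step 13 (T2 LOAD): counter=7 r=(5,7,4) succ=(1,1,2) retry=(2,0,0)
step 14 (T2 CAS): counter=8 r=(5,7,4) succ=(1,2,2) retry=(2,0,0)

counter=8 r=(5,7,4) succ=(1,2,2) retry=(2,0,0)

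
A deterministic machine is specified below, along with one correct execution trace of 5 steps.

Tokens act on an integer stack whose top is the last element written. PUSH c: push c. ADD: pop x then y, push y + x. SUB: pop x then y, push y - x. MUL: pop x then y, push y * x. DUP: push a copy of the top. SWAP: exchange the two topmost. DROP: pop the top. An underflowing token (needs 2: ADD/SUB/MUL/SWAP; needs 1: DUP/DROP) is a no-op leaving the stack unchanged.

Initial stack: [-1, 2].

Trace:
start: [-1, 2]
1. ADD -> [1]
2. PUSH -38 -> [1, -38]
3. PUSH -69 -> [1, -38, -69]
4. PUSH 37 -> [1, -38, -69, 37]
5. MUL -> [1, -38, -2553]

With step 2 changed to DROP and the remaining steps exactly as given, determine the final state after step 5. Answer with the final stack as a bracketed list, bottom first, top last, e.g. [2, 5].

(re-executing from step 2 with the substitution; state before step 2: [1])
2. DROP -> []
3. PUSH -69 -> [-69]
4. PUSH 37 -> [-69, 37]
5. MUL -> [-2553]

[-2553]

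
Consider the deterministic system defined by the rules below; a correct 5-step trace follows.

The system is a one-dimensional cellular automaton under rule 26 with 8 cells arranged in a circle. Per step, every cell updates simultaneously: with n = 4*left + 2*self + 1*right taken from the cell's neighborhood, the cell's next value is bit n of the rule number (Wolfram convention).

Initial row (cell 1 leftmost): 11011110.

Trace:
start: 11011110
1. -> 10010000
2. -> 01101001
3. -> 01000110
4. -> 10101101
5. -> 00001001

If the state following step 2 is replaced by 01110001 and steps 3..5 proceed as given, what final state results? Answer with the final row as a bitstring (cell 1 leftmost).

00101011

state after step 2 := 01110001
3. -> 01001010
4. -> 10110001
5. -> 00101011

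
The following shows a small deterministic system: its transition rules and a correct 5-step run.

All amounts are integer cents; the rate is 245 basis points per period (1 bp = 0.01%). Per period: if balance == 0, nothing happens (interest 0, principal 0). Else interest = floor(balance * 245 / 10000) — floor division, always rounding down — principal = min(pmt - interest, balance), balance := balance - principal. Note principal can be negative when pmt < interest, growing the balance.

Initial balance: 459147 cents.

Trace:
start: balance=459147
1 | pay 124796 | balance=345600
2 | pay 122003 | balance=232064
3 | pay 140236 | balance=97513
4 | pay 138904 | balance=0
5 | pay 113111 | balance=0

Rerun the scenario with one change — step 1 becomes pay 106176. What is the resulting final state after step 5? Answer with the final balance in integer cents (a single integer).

(re-executing from step 1 with the substitution; state before step 1: balance=459147)
1 | pay 106176 | balance=364220
2 | pay 122003 | balance=251140
3 | pay 140236 | balance=117056
4 | pay 138904 | balance=0
5 | pay 113111 | balance=0

0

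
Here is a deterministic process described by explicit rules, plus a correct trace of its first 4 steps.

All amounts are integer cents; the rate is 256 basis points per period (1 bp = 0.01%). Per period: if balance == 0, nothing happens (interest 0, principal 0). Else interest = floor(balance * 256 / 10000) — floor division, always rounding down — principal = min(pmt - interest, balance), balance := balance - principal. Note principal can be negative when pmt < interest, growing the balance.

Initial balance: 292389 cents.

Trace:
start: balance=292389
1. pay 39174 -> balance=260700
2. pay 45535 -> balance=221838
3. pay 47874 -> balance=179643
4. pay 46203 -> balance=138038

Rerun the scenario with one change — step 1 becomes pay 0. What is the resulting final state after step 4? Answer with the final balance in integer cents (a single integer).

180298

(re-executing from step 1 with the substitution; state before step 1: balance=292389)
1. pay 0 -> balance=299874
2. pay 45535 -> balance=262015
3. pay 47874 -> balance=220848
4. pay 46203 -> balance=180298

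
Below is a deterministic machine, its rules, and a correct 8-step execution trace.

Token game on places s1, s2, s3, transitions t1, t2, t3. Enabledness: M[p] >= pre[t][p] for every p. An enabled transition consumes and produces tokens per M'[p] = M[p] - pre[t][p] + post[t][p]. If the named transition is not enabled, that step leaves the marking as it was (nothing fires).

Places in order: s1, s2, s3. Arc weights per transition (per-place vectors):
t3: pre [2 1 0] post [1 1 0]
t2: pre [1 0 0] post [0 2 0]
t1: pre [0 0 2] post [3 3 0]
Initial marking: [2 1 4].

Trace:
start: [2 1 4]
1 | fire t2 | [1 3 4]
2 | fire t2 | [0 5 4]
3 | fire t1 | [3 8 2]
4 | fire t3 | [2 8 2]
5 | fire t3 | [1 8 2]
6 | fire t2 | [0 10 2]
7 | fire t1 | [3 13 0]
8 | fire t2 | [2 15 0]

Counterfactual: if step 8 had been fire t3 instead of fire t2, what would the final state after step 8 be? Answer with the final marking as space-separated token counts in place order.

2 13 0

(re-executing from step 8 with the substitution; state before step 8: [3 13 0])
8 | fire t3 | [2 13 0]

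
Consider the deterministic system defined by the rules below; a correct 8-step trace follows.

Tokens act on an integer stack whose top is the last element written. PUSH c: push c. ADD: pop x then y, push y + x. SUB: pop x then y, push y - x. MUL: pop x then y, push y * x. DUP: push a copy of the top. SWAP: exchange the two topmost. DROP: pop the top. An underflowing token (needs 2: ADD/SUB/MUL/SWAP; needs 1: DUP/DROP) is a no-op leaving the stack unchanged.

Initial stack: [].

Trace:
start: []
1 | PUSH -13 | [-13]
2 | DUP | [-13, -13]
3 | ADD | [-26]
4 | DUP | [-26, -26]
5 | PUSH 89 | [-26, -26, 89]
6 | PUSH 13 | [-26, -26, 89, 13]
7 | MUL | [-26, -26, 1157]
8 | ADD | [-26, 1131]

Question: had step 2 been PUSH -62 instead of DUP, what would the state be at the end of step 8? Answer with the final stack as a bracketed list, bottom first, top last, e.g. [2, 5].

(re-executing from step 2 with the substitution; state before step 2: [-13])
2 | PUSH -62 | [-13, -62]
3 | ADD | [-75]
4 | DUP | [-75, -75]
5 | PUSH 89 | [-75, -75, 89]
6 | PUSH 13 | [-75, -75, 89, 13]
7 | MUL | [-75, -75, 1157]
8 | ADD | [-75, 1082]

[-75, 1082]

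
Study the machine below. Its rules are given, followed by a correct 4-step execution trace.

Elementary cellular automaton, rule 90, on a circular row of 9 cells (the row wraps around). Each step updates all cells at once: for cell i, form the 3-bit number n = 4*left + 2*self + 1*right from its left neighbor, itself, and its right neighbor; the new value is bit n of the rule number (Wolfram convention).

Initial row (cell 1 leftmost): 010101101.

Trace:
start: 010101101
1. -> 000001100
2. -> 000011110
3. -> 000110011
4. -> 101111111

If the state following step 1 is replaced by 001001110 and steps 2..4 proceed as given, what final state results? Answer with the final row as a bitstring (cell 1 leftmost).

state after step 1 := 001001110
2. -> 010111011
3. -> 000101011
4. -> 101000011

101000011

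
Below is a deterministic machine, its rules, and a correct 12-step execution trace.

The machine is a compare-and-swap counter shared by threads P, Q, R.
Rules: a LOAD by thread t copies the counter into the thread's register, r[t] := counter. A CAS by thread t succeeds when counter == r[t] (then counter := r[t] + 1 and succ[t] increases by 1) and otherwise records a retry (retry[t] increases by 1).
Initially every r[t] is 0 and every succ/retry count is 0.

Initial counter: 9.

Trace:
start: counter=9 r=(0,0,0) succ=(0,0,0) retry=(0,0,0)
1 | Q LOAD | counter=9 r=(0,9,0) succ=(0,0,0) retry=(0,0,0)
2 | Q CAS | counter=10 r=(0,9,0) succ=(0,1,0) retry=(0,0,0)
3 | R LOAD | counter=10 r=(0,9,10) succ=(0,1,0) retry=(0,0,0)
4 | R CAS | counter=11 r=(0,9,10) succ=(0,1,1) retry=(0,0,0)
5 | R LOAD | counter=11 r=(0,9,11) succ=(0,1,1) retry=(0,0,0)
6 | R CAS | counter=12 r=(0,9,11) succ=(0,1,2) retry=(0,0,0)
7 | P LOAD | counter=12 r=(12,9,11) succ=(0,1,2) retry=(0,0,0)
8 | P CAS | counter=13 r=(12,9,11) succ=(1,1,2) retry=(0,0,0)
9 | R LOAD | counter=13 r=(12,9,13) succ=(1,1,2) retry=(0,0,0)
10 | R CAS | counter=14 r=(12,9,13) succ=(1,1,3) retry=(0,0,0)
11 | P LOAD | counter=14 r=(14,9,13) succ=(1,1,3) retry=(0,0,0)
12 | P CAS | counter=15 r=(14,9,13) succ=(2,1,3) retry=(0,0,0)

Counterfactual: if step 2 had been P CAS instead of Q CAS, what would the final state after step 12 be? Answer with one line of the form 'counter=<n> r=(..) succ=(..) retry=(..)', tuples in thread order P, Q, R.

counter=14 r=(13,9,12) succ=(2,0,3) retry=(1,0,0)

(re-executing from step 2 with the substitution; state before step 2: counter=9 r=(0,9,0) succ=(0,0,0) retry=(0,0,0))
2 | P CAS | counter=9 r=(0,9,0) succ=(0,0,0) retry=(1,0,0)
3 | R LOAD | counter=9 r=(0,9,9) succ=(0,0,0) retry=(1,0,0)
4 | R CAS | counter=10 r=(0,9,9) succ=(0,0,1) retry=(1,0,0)
5 | R LOAD | counter=10 r=(0,9,10) succ=(0,0,1) retry=(1,0,0)
6 | R CAS | counter=11 r=(0,9,10) succ=(0,0,2) retry=(1,0,0)
7 | P LOAD | counter=11 r=(11,9,10) succ=(0,0,2) retry=(1,0,0)
8 | P CAS | counter=12 r=(11,9,10) succ=(1,0,2) retry=(1,0,0)
9 | R LOAD | counter=12 r=(11,9,12) succ=(1,0,2) retry=(1,0,0)
10 | R CAS | counter=13 r=(11,9,12) succ=(1,0,3) retry=(1,0,0)
11 | P LOAD | counter=13 r=(13,9,12) succ=(1,0,3) retry=(1,0,0)
12 | P CAS | counter=14 r=(13,9,12) succ=(2,0,3) retry=(1,0,0)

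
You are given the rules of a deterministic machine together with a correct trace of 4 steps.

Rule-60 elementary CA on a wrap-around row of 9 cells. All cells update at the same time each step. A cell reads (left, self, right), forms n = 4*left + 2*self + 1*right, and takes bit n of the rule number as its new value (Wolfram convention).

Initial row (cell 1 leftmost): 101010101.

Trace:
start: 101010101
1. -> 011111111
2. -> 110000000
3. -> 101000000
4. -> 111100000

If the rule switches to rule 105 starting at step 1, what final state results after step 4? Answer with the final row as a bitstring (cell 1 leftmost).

010111010

(re-executing steps 1..4 under rule 105; state before step 1: 101010101)
1. -> 110101011
2. -> 011010110
3. -> 011101110
4. -> 010111010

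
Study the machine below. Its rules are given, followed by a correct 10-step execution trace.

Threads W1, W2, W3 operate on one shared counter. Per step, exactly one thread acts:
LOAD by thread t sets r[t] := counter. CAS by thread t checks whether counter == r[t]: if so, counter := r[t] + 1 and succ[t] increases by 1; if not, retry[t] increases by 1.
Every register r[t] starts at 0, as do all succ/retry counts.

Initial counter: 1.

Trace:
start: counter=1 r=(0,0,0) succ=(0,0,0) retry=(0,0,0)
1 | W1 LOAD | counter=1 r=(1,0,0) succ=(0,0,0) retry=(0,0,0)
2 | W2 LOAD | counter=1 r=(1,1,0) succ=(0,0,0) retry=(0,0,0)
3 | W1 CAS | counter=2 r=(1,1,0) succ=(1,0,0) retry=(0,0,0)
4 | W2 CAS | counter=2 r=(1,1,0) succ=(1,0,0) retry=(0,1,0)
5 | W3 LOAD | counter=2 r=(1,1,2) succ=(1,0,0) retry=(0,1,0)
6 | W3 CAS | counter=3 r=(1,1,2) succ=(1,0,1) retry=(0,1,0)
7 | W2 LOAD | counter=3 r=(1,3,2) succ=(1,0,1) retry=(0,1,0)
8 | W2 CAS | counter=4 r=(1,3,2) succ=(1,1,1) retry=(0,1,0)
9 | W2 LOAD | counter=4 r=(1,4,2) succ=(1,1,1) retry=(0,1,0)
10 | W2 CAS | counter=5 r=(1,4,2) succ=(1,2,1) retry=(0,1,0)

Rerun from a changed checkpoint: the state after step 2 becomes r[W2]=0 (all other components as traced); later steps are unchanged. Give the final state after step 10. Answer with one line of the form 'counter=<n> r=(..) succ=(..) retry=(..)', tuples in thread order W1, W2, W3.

state after step 2 := counter=1 r=(1,0,0) succ=(0,0,0) retry=(0,0,0)
3 | W1 CAS | counter=2 r=(1,0,0) succ=(1,0,0) retry=(0,0,0)
4 | W2 CAS | counter=2 r=(1,0,0) succ=(1,0,0) retry=(0,1,0)
5 | W3 LOAD | counter=2 r=(1,0,2) succ=(1,0,0) retry=(0,1,0)
6 | W3 CAS | counter=3 r=(1,0,2) succ=(1,0,1) retry=(0,1,0)
7 | W2 LOAD | counter=3 r=(1,3,2) succ=(1,0,1) retry=(0,1,0)
8 | W2 CAS | counter=4 r=(1,3,2) succ=(1,1,1) retry=(0,1,0)
9 | W2 LOAD | counter=4 r=(1,4,2) succ=(1,1,1) retry=(0,1,0)
10 | W2 CAS | counter=5 r=(1,4,2) succ=(1,2,1) retry=(0,1,0)

counter=5 r=(1,4,2) succ=(1,2,1) retry=(0,1,0)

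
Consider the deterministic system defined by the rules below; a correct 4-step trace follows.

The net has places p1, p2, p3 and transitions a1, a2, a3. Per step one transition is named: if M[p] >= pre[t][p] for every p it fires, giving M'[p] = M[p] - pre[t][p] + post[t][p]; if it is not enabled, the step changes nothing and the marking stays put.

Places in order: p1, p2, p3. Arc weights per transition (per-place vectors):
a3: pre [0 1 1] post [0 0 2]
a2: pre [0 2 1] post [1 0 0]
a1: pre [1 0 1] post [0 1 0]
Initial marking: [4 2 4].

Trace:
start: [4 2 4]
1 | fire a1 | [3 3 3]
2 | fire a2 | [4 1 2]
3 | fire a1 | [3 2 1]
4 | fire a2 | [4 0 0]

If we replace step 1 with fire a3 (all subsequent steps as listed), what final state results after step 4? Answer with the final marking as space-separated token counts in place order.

(re-executing from step 1 with the substitution; state before step 1: [4 2 4])
1 | fire a3 | [4 1 5]
2 | fire a2 | [4 1 5]
3 | fire a1 | [3 2 4]
4 | fire a2 | [4 0 3]

4 0 3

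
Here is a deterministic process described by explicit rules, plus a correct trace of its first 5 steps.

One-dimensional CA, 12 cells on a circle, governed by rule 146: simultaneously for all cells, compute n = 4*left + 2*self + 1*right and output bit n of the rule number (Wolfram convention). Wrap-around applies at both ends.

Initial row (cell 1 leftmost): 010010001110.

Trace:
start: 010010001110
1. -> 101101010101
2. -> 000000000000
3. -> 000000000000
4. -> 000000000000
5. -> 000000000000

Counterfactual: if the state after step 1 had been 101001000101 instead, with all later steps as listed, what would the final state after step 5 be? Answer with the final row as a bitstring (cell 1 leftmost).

state after step 1 := 101001000101
2. -> 000110101000
3. -> 001000000100
4. -> 010100001010
5. -> 100010010001

100010010001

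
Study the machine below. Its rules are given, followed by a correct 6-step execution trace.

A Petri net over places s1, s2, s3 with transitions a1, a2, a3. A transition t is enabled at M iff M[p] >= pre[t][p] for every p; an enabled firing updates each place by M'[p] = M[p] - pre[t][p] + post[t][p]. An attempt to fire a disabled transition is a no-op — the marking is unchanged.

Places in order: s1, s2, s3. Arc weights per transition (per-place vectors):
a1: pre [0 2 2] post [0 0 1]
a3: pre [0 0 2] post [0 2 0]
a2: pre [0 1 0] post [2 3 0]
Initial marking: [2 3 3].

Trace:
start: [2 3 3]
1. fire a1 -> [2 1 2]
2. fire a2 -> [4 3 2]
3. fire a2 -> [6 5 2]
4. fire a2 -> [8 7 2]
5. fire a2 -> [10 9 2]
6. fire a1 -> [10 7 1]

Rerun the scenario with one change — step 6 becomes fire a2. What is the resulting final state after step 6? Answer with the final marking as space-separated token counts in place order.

(re-executing from step 6 with the substitution; state before step 6: [10 9 2])
6. fire a2 -> [12 11 2]

12 11 2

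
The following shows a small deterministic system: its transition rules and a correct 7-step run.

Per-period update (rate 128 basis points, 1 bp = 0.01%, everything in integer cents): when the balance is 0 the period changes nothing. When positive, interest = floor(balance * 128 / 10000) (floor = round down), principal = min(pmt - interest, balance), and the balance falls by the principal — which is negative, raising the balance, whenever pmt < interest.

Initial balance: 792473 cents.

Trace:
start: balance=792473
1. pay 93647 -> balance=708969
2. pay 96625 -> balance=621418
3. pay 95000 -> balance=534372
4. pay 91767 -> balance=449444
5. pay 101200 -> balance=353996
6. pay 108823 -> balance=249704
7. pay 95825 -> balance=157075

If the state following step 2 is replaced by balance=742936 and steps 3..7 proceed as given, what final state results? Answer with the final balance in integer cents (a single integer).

286572

state after step 2 := balance=742936
3. pay 95000 -> balance=657445
4. pay 91767 -> balance=574093
5. pay 101200 -> balance=480241
6. pay 108823 -> balance=377565
7. pay 95825 -> balance=286572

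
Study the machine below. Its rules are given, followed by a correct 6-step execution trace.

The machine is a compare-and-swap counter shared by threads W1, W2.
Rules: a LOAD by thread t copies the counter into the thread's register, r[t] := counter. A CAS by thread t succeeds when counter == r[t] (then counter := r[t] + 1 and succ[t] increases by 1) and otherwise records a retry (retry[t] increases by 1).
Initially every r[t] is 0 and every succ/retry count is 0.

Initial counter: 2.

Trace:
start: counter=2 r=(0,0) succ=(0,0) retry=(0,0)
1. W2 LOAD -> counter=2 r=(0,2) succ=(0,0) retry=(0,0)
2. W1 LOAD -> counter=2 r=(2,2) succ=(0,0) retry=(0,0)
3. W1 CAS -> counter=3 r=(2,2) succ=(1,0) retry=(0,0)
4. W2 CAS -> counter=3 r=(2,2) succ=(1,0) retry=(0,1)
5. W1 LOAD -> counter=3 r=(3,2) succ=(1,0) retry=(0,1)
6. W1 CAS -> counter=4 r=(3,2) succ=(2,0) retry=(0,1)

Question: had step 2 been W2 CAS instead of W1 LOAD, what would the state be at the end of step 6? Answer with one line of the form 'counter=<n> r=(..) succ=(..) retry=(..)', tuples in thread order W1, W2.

(re-executing from step 2 with the substitution; state before step 2: counter=2 r=(0,2) succ=(0,0) retry=(0,0))
2. W2 CAS -> counter=3 r=(0,2) succ=(0,1) retry=(0,0)
3. W1 CAS -> counter=3 r=(0,2) succ=(0,1) retry=(1,0)
4. W2 CAS -> counter=3 r=(0,2) succ=(0,1) retry=(1,1)
5. W1 LOAD -> counter=3 r=(3,2) succ=(0,1) retry=(1,1)
6. W1 CAS -> counter=4 r=(3,2) succ=(1,1) retry=(1,1)

counter=4 r=(3,2) succ=(1,1) retry=(1,1)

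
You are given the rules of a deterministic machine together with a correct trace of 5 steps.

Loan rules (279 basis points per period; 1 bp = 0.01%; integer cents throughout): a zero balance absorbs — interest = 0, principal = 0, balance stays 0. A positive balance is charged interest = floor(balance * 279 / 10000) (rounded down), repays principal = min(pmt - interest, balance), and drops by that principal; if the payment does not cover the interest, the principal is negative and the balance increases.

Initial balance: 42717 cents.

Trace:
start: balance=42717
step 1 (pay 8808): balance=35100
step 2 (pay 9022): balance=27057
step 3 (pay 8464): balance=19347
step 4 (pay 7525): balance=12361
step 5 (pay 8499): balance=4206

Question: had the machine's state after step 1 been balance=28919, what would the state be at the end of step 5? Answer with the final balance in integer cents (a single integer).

0

state after step 1 := balance=28919
step 2 (pay 9022): balance=20703
step 3 (pay 8464): balance=12816
step 4 (pay 7525): balance=5648
step 5 (pay 8499): balance=0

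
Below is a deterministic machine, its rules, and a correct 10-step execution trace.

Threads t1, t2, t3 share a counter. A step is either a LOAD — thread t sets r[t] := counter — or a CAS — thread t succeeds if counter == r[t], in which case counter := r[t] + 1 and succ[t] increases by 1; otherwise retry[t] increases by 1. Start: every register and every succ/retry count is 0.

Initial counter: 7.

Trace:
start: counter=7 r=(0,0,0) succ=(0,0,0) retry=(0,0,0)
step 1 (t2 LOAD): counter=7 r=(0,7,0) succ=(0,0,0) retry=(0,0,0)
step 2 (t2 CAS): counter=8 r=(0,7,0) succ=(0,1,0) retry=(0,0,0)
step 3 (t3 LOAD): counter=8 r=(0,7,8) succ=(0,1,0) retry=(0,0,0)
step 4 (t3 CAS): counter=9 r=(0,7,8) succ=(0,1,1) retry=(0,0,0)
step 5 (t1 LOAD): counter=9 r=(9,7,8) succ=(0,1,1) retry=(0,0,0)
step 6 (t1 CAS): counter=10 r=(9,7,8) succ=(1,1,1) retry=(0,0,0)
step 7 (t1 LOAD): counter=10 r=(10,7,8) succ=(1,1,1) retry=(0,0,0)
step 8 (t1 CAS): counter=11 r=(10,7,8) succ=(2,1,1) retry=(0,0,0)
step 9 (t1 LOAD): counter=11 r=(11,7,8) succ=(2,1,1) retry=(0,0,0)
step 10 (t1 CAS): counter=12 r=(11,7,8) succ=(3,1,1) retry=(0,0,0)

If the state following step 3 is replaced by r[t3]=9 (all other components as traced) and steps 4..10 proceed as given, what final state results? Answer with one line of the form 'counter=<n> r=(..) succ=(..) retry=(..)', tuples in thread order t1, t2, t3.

state after step 3 := counter=8 r=(0,7,9) succ=(0,1,0) retry=(0,0,0)
step 4 (t3 CAS): counter=8 r=(0,7,9) succ=(0,1,0) retry=(0,0,1)
step 5 (t1 LOAD): counter=8 r=(8,7,9) succ=(0,1,0) retry=(0,0,1)
step 6 (t1 CAS): counter=9 r=(8,7,9) succ=(1,1,0) retry=(0,0,1)
step 7 (t1 LOAD): counter=9 r=(9,7,9) succ=(1,1,0) retry=(0,0,1)
step 8 (t1 CAS): counter=10 r=(9,7,9) succ=(2,1,0) retry=(0,0,1)
step 9 (t1 LOAD): counter=10 r=(10,7,9) succ=(2,1,0) retry=(0,0,1)
step 10 (t1 CAS): counter=11 r=(10,7,9) succ=(3,1,0) retry=(0,0,1)

counter=11 r=(10,7,9) succ=(3,1,0) retry=(0,0,1)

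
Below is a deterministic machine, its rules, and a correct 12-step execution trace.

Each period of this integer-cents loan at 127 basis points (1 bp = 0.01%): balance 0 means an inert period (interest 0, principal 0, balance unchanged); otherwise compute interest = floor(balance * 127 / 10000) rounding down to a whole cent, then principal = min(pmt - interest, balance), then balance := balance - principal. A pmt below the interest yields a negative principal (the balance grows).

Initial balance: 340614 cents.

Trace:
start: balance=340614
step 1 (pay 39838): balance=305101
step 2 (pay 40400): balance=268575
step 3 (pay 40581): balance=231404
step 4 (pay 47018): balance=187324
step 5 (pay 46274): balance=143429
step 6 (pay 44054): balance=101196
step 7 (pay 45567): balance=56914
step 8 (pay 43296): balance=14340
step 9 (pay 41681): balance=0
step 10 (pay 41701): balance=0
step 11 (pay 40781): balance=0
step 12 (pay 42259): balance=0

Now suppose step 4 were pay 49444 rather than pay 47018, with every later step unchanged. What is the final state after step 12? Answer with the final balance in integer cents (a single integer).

0

(re-executing from step 4 with the substitution; state before step 4: balance=231404)
step 4 (pay 49444): balance=184898
step 5 (pay 46274): balance=140972
step 6 (pay 44054): balance=98708
step 7 (pay 45567): balance=54394
step 8 (pay 43296): balance=11788
step 9 (pay 41681): balance=0
step 10 (pay 41701): balance=0
step 11 (pay 40781): balance=0
step 12 (pay 42259): balance=0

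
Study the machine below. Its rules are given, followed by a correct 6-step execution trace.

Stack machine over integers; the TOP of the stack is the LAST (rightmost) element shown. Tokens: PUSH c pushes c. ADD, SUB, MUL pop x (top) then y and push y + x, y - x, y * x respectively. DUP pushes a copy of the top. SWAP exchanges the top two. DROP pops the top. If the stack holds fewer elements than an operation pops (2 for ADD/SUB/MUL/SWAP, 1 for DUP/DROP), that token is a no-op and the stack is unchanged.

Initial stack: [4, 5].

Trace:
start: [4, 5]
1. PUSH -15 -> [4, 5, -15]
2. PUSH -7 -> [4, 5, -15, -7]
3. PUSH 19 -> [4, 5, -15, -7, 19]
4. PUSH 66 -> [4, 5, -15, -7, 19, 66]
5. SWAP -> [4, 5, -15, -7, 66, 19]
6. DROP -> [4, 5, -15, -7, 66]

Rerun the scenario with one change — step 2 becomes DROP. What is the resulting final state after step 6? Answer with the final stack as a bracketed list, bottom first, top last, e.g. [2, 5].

(re-executing from step 2 with the substitution; state before step 2: [4, 5, -15])
2. DROP -> [4, 5]
3. PUSH 19 -> [4, 5, 19]
4. PUSH 66 -> [4, 5, 19, 66]
5. SWAP -> [4, 5, 66, 19]
6. DROP -> [4, 5, 66]

[4, 5, 66]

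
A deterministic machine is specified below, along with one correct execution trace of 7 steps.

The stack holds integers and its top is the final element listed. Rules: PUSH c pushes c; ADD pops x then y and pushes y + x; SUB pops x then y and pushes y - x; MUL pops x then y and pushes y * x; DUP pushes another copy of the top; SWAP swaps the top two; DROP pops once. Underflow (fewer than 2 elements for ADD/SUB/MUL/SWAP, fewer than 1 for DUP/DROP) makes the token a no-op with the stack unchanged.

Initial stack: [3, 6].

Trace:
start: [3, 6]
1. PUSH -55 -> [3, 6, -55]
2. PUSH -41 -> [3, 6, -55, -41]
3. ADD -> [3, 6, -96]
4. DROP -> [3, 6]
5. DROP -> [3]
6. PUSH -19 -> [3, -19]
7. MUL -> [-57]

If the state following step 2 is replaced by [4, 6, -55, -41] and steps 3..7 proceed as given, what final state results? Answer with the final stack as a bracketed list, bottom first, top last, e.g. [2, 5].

state after step 2 := [4, 6, -55, -41]
3. ADD -> [4, 6, -96]
4. DROP -> [4, 6]
5. DROP -> [4]
6. PUSH -19 -> [4, -19]
7. MUL -> [-76]

[-76]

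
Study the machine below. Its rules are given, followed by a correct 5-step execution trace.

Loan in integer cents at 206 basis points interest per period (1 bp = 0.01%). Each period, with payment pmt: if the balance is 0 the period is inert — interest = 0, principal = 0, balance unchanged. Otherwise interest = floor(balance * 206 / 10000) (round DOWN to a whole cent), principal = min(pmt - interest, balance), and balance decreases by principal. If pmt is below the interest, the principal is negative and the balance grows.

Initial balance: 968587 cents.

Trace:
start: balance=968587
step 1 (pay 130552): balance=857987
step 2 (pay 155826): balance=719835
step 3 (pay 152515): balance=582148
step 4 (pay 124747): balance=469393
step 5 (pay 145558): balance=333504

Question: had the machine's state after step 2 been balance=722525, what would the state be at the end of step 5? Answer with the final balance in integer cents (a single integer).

336364

state after step 2 := balance=722525
step 3 (pay 152515): balance=584894
step 4 (pay 124747): balance=472195
step 5 (pay 145558): balance=336364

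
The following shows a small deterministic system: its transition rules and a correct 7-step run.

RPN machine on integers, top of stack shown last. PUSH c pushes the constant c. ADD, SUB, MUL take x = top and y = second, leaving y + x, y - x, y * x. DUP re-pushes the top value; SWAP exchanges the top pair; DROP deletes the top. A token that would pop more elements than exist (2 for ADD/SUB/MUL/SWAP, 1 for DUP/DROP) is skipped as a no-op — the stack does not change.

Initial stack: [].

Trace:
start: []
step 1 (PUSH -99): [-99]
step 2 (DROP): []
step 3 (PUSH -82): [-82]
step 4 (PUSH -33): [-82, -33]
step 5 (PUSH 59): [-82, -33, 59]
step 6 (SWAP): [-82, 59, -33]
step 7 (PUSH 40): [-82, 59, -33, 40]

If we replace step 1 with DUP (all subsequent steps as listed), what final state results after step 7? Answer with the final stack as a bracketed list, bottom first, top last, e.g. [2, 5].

[-82, 59, -33, 40]

(re-executing from step 1 with the substitution; state before step 1: [])
step 1 (DUP): []
step 2 (DROP): []
step 3 (PUSH -82): [-82]
step 4 (PUSH -33): [-82, -33]
step 5 (PUSH 59): [-82, -33, 59]
step 6 (SWAP): [-82, 59, -33]
step 7 (PUSH 40): [-82, 59, -33, 40]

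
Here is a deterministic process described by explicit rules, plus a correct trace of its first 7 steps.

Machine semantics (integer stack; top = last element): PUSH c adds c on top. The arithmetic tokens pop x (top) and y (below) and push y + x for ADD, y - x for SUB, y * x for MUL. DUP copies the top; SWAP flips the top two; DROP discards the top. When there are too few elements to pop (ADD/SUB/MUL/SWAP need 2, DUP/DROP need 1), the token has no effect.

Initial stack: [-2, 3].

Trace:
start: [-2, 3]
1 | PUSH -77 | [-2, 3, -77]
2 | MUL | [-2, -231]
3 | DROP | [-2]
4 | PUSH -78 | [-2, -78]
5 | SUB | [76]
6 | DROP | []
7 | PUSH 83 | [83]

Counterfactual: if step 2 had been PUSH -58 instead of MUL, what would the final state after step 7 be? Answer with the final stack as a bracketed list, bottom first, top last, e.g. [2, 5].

(re-executing from step 2 with the substitution; state before step 2: [-2, 3, -77])
2 | PUSH -58 | [-2, 3, -77, -58]
3 | DROP | [-2, 3, -77]
4 | PUSH -78 | [-2, 3, -77, -78]
5 | SUB | [-2, 3, 1]
6 | DROP | [-2, 3]
7 | PUSH 83 | [-2, 3, 83]

[-2, 3, 83]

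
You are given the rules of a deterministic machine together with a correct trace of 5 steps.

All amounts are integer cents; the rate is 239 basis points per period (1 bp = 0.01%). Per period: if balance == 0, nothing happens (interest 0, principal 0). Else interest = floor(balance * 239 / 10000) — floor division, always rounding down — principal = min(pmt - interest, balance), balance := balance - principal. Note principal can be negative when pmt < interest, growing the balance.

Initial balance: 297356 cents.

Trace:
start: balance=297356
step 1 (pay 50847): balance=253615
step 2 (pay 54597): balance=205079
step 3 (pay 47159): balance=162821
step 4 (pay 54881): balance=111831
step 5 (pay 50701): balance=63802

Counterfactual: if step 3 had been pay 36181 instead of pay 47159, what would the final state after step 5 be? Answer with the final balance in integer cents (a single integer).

75311

(re-executing from step 3 with the substitution; state before step 3: balance=205079)
step 3 (pay 36181): balance=173799
step 4 (pay 54881): balance=123071
step 5 (pay 50701): balance=75311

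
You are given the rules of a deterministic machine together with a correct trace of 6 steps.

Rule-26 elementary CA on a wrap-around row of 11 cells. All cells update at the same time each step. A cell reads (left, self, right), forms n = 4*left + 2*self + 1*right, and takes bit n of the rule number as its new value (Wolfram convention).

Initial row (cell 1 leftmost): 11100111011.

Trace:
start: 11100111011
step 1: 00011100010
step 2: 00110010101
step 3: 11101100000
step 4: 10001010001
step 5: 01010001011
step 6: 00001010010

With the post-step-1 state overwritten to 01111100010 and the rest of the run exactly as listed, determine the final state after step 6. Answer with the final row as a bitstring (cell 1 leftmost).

state after step 1 := 01111100010
step 2: 11000010101
step 3: 00100100001
step 4: 11011010010
step 5: 10010001100
step 6: 01101011011

01101011011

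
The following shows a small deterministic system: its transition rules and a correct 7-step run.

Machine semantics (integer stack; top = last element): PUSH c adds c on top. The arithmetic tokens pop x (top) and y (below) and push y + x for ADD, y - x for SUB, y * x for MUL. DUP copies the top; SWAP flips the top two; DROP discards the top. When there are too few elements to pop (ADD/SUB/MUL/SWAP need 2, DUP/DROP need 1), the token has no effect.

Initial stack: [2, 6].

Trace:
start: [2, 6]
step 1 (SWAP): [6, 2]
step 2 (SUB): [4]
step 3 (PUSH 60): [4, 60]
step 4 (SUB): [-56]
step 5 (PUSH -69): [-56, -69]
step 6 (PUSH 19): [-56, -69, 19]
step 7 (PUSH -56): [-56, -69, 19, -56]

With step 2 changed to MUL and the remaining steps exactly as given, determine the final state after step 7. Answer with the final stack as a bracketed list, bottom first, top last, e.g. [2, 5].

(re-executing from step 2 with the substitution; state before step 2: [6, 2])
step 2 (MUL): [12]
step 3 (PUSH 60): [12, 60]
step 4 (SUB): [-48]
step 5 (PUSH -69): [-48, -69]
step 6 (PUSH 19): [-48, -69, 19]
step 7 (PUSH -56): [-48, -69, 19, -56]

[-48, -69, 19, -56]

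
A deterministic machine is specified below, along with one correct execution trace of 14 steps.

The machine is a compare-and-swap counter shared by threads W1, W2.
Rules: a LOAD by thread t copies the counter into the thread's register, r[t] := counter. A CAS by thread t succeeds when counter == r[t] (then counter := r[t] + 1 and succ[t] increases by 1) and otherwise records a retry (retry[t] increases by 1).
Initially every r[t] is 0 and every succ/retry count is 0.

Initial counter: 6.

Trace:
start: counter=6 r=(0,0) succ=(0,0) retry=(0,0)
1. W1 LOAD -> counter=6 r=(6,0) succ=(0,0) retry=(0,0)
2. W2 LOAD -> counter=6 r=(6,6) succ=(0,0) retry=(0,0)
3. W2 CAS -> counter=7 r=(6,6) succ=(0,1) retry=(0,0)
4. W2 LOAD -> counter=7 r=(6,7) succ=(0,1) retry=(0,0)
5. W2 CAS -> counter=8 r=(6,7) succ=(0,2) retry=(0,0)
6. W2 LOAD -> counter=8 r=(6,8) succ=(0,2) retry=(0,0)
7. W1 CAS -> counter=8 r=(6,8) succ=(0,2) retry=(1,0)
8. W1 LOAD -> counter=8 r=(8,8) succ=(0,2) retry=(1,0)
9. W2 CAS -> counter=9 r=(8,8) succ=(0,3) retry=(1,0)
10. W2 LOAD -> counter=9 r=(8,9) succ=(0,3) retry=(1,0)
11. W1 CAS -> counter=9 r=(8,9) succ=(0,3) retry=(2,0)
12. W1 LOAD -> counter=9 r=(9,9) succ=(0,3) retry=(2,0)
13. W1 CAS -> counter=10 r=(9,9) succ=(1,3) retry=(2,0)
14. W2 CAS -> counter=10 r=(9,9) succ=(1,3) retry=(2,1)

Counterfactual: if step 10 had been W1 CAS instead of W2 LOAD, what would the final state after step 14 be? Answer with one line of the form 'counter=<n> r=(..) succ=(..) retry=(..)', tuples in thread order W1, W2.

counter=10 r=(9,8) succ=(1,3) retry=(3,1)

(re-executing from step 10 with the substitution; state before step 10: counter=9 r=(8,8) succ=(0,3) retry=(1,0))
10. W1 CAS -> counter=9 r=(8,8) succ=(0,3) retry=(2,0)
11. W1 CAS -> counter=9 r=(8,8) succ=(0,3) retry=(3,0)
12. W1 LOAD -> counter=9 r=(9,8) succ=(0,3) retry=(3,0)
13. W1 CAS -> counter=10 r=(9,8) succ=(1,3) retry=(3,0)
14. W2 CAS -> counter=10 r=(9,8) succ=(1,3) retry=(3,1)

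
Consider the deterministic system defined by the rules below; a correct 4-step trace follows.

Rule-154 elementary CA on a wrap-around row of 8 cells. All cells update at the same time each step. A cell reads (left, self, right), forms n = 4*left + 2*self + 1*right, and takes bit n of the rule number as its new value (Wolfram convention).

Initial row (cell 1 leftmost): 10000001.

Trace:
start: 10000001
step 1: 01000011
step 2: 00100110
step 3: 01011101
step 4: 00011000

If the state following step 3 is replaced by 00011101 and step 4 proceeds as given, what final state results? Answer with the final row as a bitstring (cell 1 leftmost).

10111000

state after step 3 := 00011101
step 4: 10111000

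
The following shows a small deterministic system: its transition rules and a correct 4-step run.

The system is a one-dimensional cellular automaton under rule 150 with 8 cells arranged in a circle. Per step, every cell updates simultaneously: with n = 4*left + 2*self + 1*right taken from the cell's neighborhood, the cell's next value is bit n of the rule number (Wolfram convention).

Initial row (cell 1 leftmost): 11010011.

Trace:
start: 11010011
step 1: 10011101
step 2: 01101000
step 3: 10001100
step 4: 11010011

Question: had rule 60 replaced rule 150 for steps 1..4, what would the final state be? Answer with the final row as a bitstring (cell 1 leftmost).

(re-executing steps 1..4 under rule 60; state before step 1: 11010011)
step 1: 00111010
step 2: 00100111
step 3: 10110100
step 4: 11101110

11101110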